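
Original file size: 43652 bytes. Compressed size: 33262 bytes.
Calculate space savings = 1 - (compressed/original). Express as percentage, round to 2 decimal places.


ratio = compressed/original = 33262/43652 = 0.761981
savings = 1 - ratio = 1 - 0.761981 = 0.238019
as a percentage: 0.238019 * 100 = 23.8%

Space savings = 1 - 33262/43652 = 23.8%


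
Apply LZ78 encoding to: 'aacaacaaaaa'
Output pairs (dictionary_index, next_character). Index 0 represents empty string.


LZ78 encoding steps:
Dictionary: {0: ''}
Step 1: w='' (idx 0), next='a' -> output (0, 'a'), add 'a' as idx 1
Step 2: w='a' (idx 1), next='c' -> output (1, 'c'), add 'ac' as idx 2
Step 3: w='a' (idx 1), next='a' -> output (1, 'a'), add 'aa' as idx 3
Step 4: w='' (idx 0), next='c' -> output (0, 'c'), add 'c' as idx 4
Step 5: w='aa' (idx 3), next='a' -> output (3, 'a'), add 'aaa' as idx 5
Step 6: w='aa' (idx 3), end of input -> output (3, '')


Encoded: [(0, 'a'), (1, 'c'), (1, 'a'), (0, 'c'), (3, 'a'), (3, '')]


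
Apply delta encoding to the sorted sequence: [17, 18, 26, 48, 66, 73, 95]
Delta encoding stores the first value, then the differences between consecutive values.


First value: 17
Deltas:
  18 - 17 = 1
  26 - 18 = 8
  48 - 26 = 22
  66 - 48 = 18
  73 - 66 = 7
  95 - 73 = 22


Delta encoded: [17, 1, 8, 22, 18, 7, 22]


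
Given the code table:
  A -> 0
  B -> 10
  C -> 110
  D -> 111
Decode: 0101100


Decoding:
0 -> A
10 -> B
110 -> C
0 -> A


Result: ABCA


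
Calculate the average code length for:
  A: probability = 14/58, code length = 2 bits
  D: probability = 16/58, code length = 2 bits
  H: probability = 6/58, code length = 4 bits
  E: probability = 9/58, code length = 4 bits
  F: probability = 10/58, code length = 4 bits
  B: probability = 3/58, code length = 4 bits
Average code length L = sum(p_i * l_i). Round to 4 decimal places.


Weighted contributions p_i * l_i:
  A: (14/58) * 2 = 28/58
  D: (16/58) * 2 = 32/58
  H: (6/58) * 4 = 24/58
  E: (9/58) * 4 = 36/58
  F: (10/58) * 4 = 40/58
  B: (3/58) * 4 = 12/58
Sum = (28 + 32 + 24 + 36 + 40 + 12)/58 = 172/58

L = 172/58 = 2.9655 bits/symbol


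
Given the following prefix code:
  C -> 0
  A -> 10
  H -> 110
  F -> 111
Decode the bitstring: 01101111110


Decoding step by step:
Bits 0 -> C
Bits 110 -> H
Bits 111 -> F
Bits 111 -> F
Bits 0 -> C


Decoded message: CHFFC


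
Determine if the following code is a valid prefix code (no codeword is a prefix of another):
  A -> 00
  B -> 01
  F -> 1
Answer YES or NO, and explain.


Checking each pair (does one codeword prefix another?):
  A='00' vs B='01': no prefix
  A='00' vs F='1': no prefix
  B='01' vs A='00': no prefix
  B='01' vs F='1': no prefix
  F='1' vs A='00': no prefix
  F='1' vs B='01': no prefix
No violation found over all pairs.

YES -- this is a valid prefix code. No codeword is a prefix of any other codeword.


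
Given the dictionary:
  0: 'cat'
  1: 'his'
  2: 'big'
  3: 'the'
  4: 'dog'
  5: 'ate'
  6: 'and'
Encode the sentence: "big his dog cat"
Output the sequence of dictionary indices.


Look up each word in the dictionary:
  'big' -> 2
  'his' -> 1
  'dog' -> 4
  'cat' -> 0

Encoded: [2, 1, 4, 0]


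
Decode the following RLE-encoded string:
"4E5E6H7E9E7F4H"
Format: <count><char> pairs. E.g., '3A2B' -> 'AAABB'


Expanding each <count><char> pair:
  4E -> 'EEEE'
  5E -> 'EEEEE'
  6H -> 'HHHHHH'
  7E -> 'EEEEEEE'
  9E -> 'EEEEEEEEE'
  7F -> 'FFFFFFF'
  4H -> 'HHHH'

Decoded = EEEEEEEEEHHHHHHEEEEEEEEEEEEEEEEFFFFFFFHHHH


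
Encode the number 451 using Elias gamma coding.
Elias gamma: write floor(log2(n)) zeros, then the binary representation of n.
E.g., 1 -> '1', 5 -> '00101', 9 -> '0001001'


num_bits = floor(log2(451)) + 1 = 9
leading_zeros = num_bits - 1 = 8
binary(451) = 111000011

Elias gamma(451) = '00000000' + '111000011' = 00000000111000011 (17 bits)


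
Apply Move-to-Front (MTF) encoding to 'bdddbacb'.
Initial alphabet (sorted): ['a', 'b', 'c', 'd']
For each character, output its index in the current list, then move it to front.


MTF encoding:
'b': index 1 in ['a', 'b', 'c', 'd'] -> ['b', 'a', 'c', 'd']
'd': index 3 in ['b', 'a', 'c', 'd'] -> ['d', 'b', 'a', 'c']
'd': index 0 in ['d', 'b', 'a', 'c'] -> ['d', 'b', 'a', 'c']
'd': index 0 in ['d', 'b', 'a', 'c'] -> ['d', 'b', 'a', 'c']
'b': index 1 in ['d', 'b', 'a', 'c'] -> ['b', 'd', 'a', 'c']
'a': index 2 in ['b', 'd', 'a', 'c'] -> ['a', 'b', 'd', 'c']
'c': index 3 in ['a', 'b', 'd', 'c'] -> ['c', 'a', 'b', 'd']
'b': index 2 in ['c', 'a', 'b', 'd'] -> ['b', 'c', 'a', 'd']


Output: [1, 3, 0, 0, 1, 2, 3, 2]


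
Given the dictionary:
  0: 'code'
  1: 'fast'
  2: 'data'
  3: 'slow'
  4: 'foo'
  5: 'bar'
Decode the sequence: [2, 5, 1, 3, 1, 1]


Look up each index in the dictionary:
  2 -> 'data'
  5 -> 'bar'
  1 -> 'fast'
  3 -> 'slow'
  1 -> 'fast'
  1 -> 'fast'

Decoded: "data bar fast slow fast fast"


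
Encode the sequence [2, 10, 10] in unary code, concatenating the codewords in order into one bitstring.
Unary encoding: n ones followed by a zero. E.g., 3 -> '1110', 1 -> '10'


Encode each number as n ones followed by a terminating 0:
  2 -> 110 (3 bits)
  10 -> 11111111110 (11 bits)
  10 -> 11111111110 (11 bits)
Total length = 3 + 11 + 11 = 25 bits.

Unary([2, 10, 10]) = 1101111111111011111111110 (25 bits)


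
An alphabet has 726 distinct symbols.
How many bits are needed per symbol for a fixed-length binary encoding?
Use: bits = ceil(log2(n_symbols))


log2(726) = 9.5038
Bracket: 2^9 = 512 < 726 <= 2^10 = 1024
So ceil(log2(726)) = 10

bits = ceil(log2(726)) = ceil(9.5038) = 10 bits


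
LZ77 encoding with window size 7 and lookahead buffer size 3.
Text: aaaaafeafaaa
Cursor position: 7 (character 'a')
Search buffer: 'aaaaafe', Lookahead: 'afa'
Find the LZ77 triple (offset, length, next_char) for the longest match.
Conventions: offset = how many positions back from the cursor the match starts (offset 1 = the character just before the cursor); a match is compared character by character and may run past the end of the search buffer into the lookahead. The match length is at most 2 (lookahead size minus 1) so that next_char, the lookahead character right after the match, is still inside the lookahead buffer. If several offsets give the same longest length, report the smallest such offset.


Try each offset into the search buffer:
  offset=1 (pos 6, char 'e'): match length 0
  offset=2 (pos 5, char 'f'): match length 0
  offset=3 (pos 4, char 'a'): match length 2
  offset=4 (pos 3, char 'a'): match length 1
  offset=5 (pos 2, char 'a'): match length 1
  offset=6 (pos 1, char 'a'): match length 1
  offset=7 (pos 0, char 'a'): match length 1
Longest match has length 2 at offset 3.
next_char = character at position 7 + 2 = 9 -> 'a'

Best match: offset=3, length=2 (matching 'af' starting at position 4)
LZ77 triple: (3, 2, 'a')


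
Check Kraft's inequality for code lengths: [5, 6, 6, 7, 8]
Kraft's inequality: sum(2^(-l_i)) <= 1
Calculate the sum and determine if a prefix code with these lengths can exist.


Sum = 2^(-5) + 2^(-6) + 2^(-6) + 2^(-7) + 2^(-8)
    = 0.03125 + 0.015625 + 0.015625 + 0.0078125 + 0.00390625
    = 19/256 = 0.07421875
Since 0.07421875 <= 1, Kraft's inequality IS satisfied.
A prefix code with these lengths CAN exist.

Kraft sum = 0.07421875. Satisfied.


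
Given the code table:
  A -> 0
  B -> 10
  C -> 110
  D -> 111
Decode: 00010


Decoding:
0 -> A
0 -> A
0 -> A
10 -> B


Result: AAAB


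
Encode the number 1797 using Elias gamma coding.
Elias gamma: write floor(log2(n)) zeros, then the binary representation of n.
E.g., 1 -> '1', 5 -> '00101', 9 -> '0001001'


num_bits = floor(log2(1797)) + 1 = 11
leading_zeros = num_bits - 1 = 10
binary(1797) = 11100000101

Elias gamma(1797) = '0000000000' + '11100000101' = 000000000011100000101 (21 bits)


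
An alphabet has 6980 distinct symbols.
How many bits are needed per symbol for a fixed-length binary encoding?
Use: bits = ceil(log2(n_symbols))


log2(6980) = 12.769
Bracket: 2^12 = 4096 < 6980 <= 2^13 = 8192
So ceil(log2(6980)) = 13

bits = ceil(log2(6980)) = ceil(12.769) = 13 bits


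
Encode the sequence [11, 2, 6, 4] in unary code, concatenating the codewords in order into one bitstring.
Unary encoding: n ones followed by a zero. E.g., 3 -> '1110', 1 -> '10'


Encode each number as n ones followed by a terminating 0:
  11 -> 111111111110 (12 bits)
  2 -> 110 (3 bits)
  6 -> 1111110 (7 bits)
  4 -> 11110 (5 bits)
Total length = 12 + 3 + 7 + 5 = 27 bits.

Unary([11, 2, 6, 4]) = 111111111110110111111011110 (27 bits)


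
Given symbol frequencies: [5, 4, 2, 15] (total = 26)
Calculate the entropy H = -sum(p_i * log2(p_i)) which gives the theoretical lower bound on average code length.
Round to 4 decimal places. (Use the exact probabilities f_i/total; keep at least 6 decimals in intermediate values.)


Per-symbol terms -p_i * log2(p_i) with p_i = f_i/26:
  p = 5/26 = 0.192308: log2(p) = -2.378512, -p*log2(p) = 0.457406
  p = 4/26 = 0.153846: log2(p) = -2.700440, -p*log2(p) = 0.415452
  p = 2/26 = 0.076923: log2(p) = -3.700440, -p*log2(p) = 0.284649
  p = 15/26 = 0.576923: log2(p) = -0.793549, -p*log2(p) = 0.457817
H = 0.457406 + 0.415452 + 0.284649 + 0.457817 = 1.615324

H = 1.6153 bits/symbol


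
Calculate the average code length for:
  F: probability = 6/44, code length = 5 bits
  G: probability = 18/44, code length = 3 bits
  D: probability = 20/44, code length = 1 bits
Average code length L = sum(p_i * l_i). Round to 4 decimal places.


Weighted contributions p_i * l_i:
  F: (6/44) * 5 = 30/44
  G: (18/44) * 3 = 54/44
  D: (20/44) * 1 = 20/44
Sum = (30 + 54 + 20)/44 = 104/44

L = 104/44 = 2.3636 bits/symbol


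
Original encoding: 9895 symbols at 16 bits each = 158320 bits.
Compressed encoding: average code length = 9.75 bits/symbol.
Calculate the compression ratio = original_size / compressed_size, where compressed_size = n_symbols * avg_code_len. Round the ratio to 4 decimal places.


original_size = n_symbols * orig_bits = 9895 * 16 = 158320 bits
compressed_size = n_symbols * avg_code_len = 9895 * 9.75 = 96476.25 bits
ratio = original_size / compressed_size = 158320 / 96476.25 = 1.641

Compression ratio = 1.641


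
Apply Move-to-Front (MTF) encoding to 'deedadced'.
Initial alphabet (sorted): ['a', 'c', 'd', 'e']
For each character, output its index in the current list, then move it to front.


MTF encoding:
'd': index 2 in ['a', 'c', 'd', 'e'] -> ['d', 'a', 'c', 'e']
'e': index 3 in ['d', 'a', 'c', 'e'] -> ['e', 'd', 'a', 'c']
'e': index 0 in ['e', 'd', 'a', 'c'] -> ['e', 'd', 'a', 'c']
'd': index 1 in ['e', 'd', 'a', 'c'] -> ['d', 'e', 'a', 'c']
'a': index 2 in ['d', 'e', 'a', 'c'] -> ['a', 'd', 'e', 'c']
'd': index 1 in ['a', 'd', 'e', 'c'] -> ['d', 'a', 'e', 'c']
'c': index 3 in ['d', 'a', 'e', 'c'] -> ['c', 'd', 'a', 'e']
'e': index 3 in ['c', 'd', 'a', 'e'] -> ['e', 'c', 'd', 'a']
'd': index 2 in ['e', 'c', 'd', 'a'] -> ['d', 'e', 'c', 'a']


Output: [2, 3, 0, 1, 2, 1, 3, 3, 2]


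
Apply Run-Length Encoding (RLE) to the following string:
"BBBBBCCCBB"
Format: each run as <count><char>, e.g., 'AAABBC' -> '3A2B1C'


Scanning runs left to right:
  i=0: run of 'B' x 5 -> '5B'
  i=5: run of 'C' x 3 -> '3C'
  i=8: run of 'B' x 2 -> '2B'

RLE = 5B3C2B


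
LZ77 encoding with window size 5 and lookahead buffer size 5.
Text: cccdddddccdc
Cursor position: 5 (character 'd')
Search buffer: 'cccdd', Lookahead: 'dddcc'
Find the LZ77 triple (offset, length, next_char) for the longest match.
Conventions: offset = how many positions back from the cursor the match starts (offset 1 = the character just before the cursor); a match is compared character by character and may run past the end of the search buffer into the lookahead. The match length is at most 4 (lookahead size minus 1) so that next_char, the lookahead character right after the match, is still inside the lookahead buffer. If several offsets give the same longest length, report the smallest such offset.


Try each offset into the search buffer:
  offset=1 (pos 4, char 'd'): match length 3
  offset=2 (pos 3, char 'd'): match length 3
  offset=3 (pos 2, char 'c'): match length 0
  offset=4 (pos 1, char 'c'): match length 0
  offset=5 (pos 0, char 'c'): match length 0
Longest match has length 3, found at offsets 1, 2; take the smallest, offset 1.
next_char = character at position 5 + 3 = 8 -> 'c'

Best match: offset=1, length=3 (matching 'ddd' starting at position 4)
LZ77 triple: (1, 3, 'c')


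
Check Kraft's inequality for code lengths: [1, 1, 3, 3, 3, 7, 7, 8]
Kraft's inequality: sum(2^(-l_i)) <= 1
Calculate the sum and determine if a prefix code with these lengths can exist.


Sum = 2^(-1) + 2^(-1) + 2^(-3) + 2^(-3) + 2^(-3) + 2^(-7) + 2^(-7) + 2^(-8)
    = 0.5 + 0.5 + 0.125 + 0.125 + 0.125 + 0.0078125 + 0.0078125 + 0.00390625
    = 357/256 = 1.39453125
Since 1.39453125 > 1, Kraft's inequality is NOT satisfied.
A prefix code with these lengths CANNOT exist.

Kraft sum = 1.39453125. Not satisfied.


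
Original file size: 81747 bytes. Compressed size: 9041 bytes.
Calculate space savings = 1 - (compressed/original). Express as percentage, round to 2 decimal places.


ratio = compressed/original = 9041/81747 = 0.110597
savings = 1 - ratio = 1 - 0.110597 = 0.889403
as a percentage: 0.889403 * 100 = 88.94%

Space savings = 1 - 9041/81747 = 88.94%


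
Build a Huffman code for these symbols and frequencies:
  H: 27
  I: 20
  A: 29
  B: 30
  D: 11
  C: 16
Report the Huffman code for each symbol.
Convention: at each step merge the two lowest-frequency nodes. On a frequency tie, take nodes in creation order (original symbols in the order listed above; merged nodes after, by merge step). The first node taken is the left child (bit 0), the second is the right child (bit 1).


Huffman tree construction:
Step 1: Merge D(11) + C(16) = 27
Step 2: Merge I(20) + H(27) = 47
Step 3: Merge (D+C)(27) + A(29) = 56
Step 4: Merge B(30) + (I+H)(47) = 77
Step 5: Merge ((D+C)+A)(56) + (B+(I+H))(77) = 133
Read each symbol's code off the tree from the root (left child = 0, right child = 1).

Codes:
  H: 111 (length 3)
  I: 110 (length 3)
  A: 01 (length 2)
  B: 10 (length 2)
  D: 000 (length 3)
  C: 001 (length 3)
Average code length: 340/133 = 2.5564 bits/symbol


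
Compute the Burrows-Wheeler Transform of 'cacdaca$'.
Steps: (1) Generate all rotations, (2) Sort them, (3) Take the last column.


Rotations (sorted):
  0: $cacdaca -> last char: a
  1: a$cacdac -> last char: c
  2: aca$cacd -> last char: d
  3: acdaca$c -> last char: c
  4: ca$cacda -> last char: a
  5: cacdaca$ -> last char: $
  6: cdaca$ca -> last char: a
  7: daca$cac -> last char: c


BWT = acdca$ac


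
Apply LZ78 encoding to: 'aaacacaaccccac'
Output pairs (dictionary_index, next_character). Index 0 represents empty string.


LZ78 encoding steps:
Dictionary: {0: ''}
Step 1: w='' (idx 0), next='a' -> output (0, 'a'), add 'a' as idx 1
Step 2: w='a' (idx 1), next='a' -> output (1, 'a'), add 'aa' as idx 2
Step 3: w='' (idx 0), next='c' -> output (0, 'c'), add 'c' as idx 3
Step 4: w='a' (idx 1), next='c' -> output (1, 'c'), add 'ac' as idx 4
Step 5: w='aa' (idx 2), next='c' -> output (2, 'c'), add 'aac' as idx 5
Step 6: w='c' (idx 3), next='c' -> output (3, 'c'), add 'cc' as idx 6
Step 7: w='c' (idx 3), next='a' -> output (3, 'a'), add 'ca' as idx 7
Step 8: w='c' (idx 3), end of input -> output (3, '')


Encoded: [(0, 'a'), (1, 'a'), (0, 'c'), (1, 'c'), (2, 'c'), (3, 'c'), (3, 'a'), (3, '')]


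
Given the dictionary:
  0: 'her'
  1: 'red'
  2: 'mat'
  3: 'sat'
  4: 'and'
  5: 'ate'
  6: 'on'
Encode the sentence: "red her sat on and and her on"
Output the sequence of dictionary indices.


Look up each word in the dictionary:
  'red' -> 1
  'her' -> 0
  'sat' -> 3
  'on' -> 6
  'and' -> 4
  'and' -> 4
  'her' -> 0
  'on' -> 6

Encoded: [1, 0, 3, 6, 4, 4, 0, 6]


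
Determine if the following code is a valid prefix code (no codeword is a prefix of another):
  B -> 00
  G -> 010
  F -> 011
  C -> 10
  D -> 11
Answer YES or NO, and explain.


Checking each pair (does one codeword prefix another?):
  B='00' vs G='010': no prefix
  B='00' vs F='011': no prefix
  B='00' vs C='10': no prefix
  B='00' vs D='11': no prefix
  G='010' vs B='00': no prefix
  G='010' vs F='011': no prefix
  G='010' vs C='10': no prefix
  G='010' vs D='11': no prefix
  F='011' vs B='00': no prefix
  F='011' vs G='010': no prefix
  F='011' vs C='10': no prefix
  F='011' vs D='11': no prefix
  C='10' vs B='00': no prefix
  C='10' vs G='010': no prefix
  C='10' vs F='011': no prefix
  C='10' vs D='11': no prefix
  D='11' vs B='00': no prefix
  D='11' vs G='010': no prefix
  D='11' vs F='011': no prefix
  D='11' vs C='10': no prefix
No violation found over all pairs.

YES -- this is a valid prefix code. No codeword is a prefix of any other codeword.


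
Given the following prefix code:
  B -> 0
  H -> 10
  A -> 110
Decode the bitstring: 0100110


Decoding step by step:
Bits 0 -> B
Bits 10 -> H
Bits 0 -> B
Bits 110 -> A


Decoded message: BHBA


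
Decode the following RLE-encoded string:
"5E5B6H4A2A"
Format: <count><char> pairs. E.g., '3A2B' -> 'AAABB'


Expanding each <count><char> pair:
  5E -> 'EEEEE'
  5B -> 'BBBBB'
  6H -> 'HHHHHH'
  4A -> 'AAAA'
  2A -> 'AA'

Decoded = EEEEEBBBBBHHHHHHAAAAAA


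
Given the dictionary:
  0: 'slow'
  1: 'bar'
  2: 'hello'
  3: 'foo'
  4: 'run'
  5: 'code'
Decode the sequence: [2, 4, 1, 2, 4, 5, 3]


Look up each index in the dictionary:
  2 -> 'hello'
  4 -> 'run'
  1 -> 'bar'
  2 -> 'hello'
  4 -> 'run'
  5 -> 'code'
  3 -> 'foo'

Decoded: "hello run bar hello run code foo"


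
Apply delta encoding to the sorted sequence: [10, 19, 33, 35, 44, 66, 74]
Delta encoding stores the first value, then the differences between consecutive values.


First value: 10
Deltas:
  19 - 10 = 9
  33 - 19 = 14
  35 - 33 = 2
  44 - 35 = 9
  66 - 44 = 22
  74 - 66 = 8


Delta encoded: [10, 9, 14, 2, 9, 22, 8]


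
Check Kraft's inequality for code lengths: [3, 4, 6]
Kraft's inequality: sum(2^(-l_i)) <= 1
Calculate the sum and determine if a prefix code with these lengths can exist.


Sum = 2^(-3) + 2^(-4) + 2^(-6)
    = 0.125 + 0.0625 + 0.015625
    = 13/64 = 0.203125
Since 0.203125 <= 1, Kraft's inequality IS satisfied.
A prefix code with these lengths CAN exist.

Kraft sum = 0.203125. Satisfied.


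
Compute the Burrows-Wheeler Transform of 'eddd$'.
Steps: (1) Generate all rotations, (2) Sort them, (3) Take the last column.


Rotations (sorted):
  0: $eddd -> last char: d
  1: d$edd -> last char: d
  2: dd$ed -> last char: d
  3: ddd$e -> last char: e
  4: eddd$ -> last char: $


BWT = ddde$


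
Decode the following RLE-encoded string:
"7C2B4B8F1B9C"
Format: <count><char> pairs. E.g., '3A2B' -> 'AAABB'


Expanding each <count><char> pair:
  7C -> 'CCCCCCC'
  2B -> 'BB'
  4B -> 'BBBB'
  8F -> 'FFFFFFFF'
  1B -> 'B'
  9C -> 'CCCCCCCCC'

Decoded = CCCCCCCBBBBBBFFFFFFFFBCCCCCCCCC


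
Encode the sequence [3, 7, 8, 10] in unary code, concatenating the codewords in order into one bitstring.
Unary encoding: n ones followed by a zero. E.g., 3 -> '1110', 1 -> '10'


Encode each number as n ones followed by a terminating 0:
  3 -> 1110 (4 bits)
  7 -> 11111110 (8 bits)
  8 -> 111111110 (9 bits)
  10 -> 11111111110 (11 bits)
Total length = 4 + 8 + 9 + 11 = 32 bits.

Unary([3, 7, 8, 10]) = 11101111111011111111011111111110 (32 bits)


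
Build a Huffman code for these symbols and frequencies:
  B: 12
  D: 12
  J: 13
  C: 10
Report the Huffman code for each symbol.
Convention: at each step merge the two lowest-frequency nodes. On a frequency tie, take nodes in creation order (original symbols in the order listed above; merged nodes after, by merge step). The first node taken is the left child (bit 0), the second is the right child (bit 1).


Huffman tree construction:
Step 1: Merge C(10) + B(12) = 22
Step 2: Merge D(12) + J(13) = 25
Step 3: Merge (C+B)(22) + (D+J)(25) = 47
Read each symbol's code off the tree from the root (left child = 0, right child = 1).

Codes:
  B: 01 (length 2)
  D: 10 (length 2)
  J: 11 (length 2)
  C: 00 (length 2)
Average code length: 94/47 = 2.0000 bits/symbol


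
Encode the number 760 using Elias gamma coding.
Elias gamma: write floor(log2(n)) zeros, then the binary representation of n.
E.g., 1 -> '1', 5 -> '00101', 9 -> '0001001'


num_bits = floor(log2(760)) + 1 = 10
leading_zeros = num_bits - 1 = 9
binary(760) = 1011111000

Elias gamma(760) = '000000000' + '1011111000' = 0000000001011111000 (19 bits)


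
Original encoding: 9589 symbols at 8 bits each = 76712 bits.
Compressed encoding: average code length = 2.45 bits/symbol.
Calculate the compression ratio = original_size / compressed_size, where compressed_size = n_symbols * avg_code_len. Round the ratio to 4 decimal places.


original_size = n_symbols * orig_bits = 9589 * 8 = 76712 bits
compressed_size = n_symbols * avg_code_len = 9589 * 2.45 = 23493.05 bits
ratio = original_size / compressed_size = 76712 / 23493.05 = 3.2653

Compression ratio = 3.2653


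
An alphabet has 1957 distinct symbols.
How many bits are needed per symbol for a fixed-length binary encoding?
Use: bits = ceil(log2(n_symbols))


log2(1957) = 10.9344
Bracket: 2^10 = 1024 < 1957 <= 2^11 = 2048
So ceil(log2(1957)) = 11

bits = ceil(log2(1957)) = ceil(10.9344) = 11 bits


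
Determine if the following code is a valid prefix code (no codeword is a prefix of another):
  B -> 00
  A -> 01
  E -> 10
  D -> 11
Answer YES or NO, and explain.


Checking each pair (does one codeword prefix another?):
  B='00' vs A='01': no prefix
  B='00' vs E='10': no prefix
  B='00' vs D='11': no prefix
  A='01' vs B='00': no prefix
  A='01' vs E='10': no prefix
  A='01' vs D='11': no prefix
  E='10' vs B='00': no prefix
  E='10' vs A='01': no prefix
  E='10' vs D='11': no prefix
  D='11' vs B='00': no prefix
  D='11' vs A='01': no prefix
  D='11' vs E='10': no prefix
No violation found over all pairs.

YES -- this is a valid prefix code. No codeword is a prefix of any other codeword.


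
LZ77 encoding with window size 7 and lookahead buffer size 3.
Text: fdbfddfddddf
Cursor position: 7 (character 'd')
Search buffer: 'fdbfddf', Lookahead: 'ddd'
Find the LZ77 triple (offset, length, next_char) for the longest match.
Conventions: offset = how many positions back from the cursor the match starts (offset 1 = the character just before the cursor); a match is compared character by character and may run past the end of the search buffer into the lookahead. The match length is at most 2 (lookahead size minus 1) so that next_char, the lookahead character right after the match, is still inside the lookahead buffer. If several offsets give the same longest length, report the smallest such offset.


Try each offset into the search buffer:
  offset=1 (pos 6, char 'f'): match length 0
  offset=2 (pos 5, char 'd'): match length 1
  offset=3 (pos 4, char 'd'): match length 2
  offset=4 (pos 3, char 'f'): match length 0
  offset=5 (pos 2, char 'b'): match length 0
  offset=6 (pos 1, char 'd'): match length 1
  offset=7 (pos 0, char 'f'): match length 0
Longest match has length 2 at offset 3.
next_char = character at position 7 + 2 = 9 -> 'd'

Best match: offset=3, length=2 (matching 'dd' starting at position 4)
LZ77 triple: (3, 2, 'd')


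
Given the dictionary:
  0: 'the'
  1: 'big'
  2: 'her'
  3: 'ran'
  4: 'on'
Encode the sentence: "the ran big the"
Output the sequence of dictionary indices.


Look up each word in the dictionary:
  'the' -> 0
  'ran' -> 3
  'big' -> 1
  'the' -> 0

Encoded: [0, 3, 1, 0]


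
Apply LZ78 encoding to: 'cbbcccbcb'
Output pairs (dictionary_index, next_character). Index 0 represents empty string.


LZ78 encoding steps:
Dictionary: {0: ''}
Step 1: w='' (idx 0), next='c' -> output (0, 'c'), add 'c' as idx 1
Step 2: w='' (idx 0), next='b' -> output (0, 'b'), add 'b' as idx 2
Step 3: w='b' (idx 2), next='c' -> output (2, 'c'), add 'bc' as idx 3
Step 4: w='c' (idx 1), next='c' -> output (1, 'c'), add 'cc' as idx 4
Step 5: w='bc' (idx 3), next='b' -> output (3, 'b'), add 'bcb' as idx 5


Encoded: [(0, 'c'), (0, 'b'), (2, 'c'), (1, 'c'), (3, 'b')]


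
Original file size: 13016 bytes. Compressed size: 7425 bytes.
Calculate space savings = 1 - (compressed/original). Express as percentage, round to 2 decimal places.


ratio = compressed/original = 7425/13016 = 0.570452
savings = 1 - ratio = 1 - 0.570452 = 0.429548
as a percentage: 0.429548 * 100 = 42.95%

Space savings = 1 - 7425/13016 = 42.95%


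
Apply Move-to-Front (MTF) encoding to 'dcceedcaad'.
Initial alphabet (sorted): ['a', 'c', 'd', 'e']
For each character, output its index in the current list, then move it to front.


MTF encoding:
'd': index 2 in ['a', 'c', 'd', 'e'] -> ['d', 'a', 'c', 'e']
'c': index 2 in ['d', 'a', 'c', 'e'] -> ['c', 'd', 'a', 'e']
'c': index 0 in ['c', 'd', 'a', 'e'] -> ['c', 'd', 'a', 'e']
'e': index 3 in ['c', 'd', 'a', 'e'] -> ['e', 'c', 'd', 'a']
'e': index 0 in ['e', 'c', 'd', 'a'] -> ['e', 'c', 'd', 'a']
'd': index 2 in ['e', 'c', 'd', 'a'] -> ['d', 'e', 'c', 'a']
'c': index 2 in ['d', 'e', 'c', 'a'] -> ['c', 'd', 'e', 'a']
'a': index 3 in ['c', 'd', 'e', 'a'] -> ['a', 'c', 'd', 'e']
'a': index 0 in ['a', 'c', 'd', 'e'] -> ['a', 'c', 'd', 'e']
'd': index 2 in ['a', 'c', 'd', 'e'] -> ['d', 'a', 'c', 'e']


Output: [2, 2, 0, 3, 0, 2, 2, 3, 0, 2]


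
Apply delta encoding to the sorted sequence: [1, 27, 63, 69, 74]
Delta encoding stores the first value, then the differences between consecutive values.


First value: 1
Deltas:
  27 - 1 = 26
  63 - 27 = 36
  69 - 63 = 6
  74 - 69 = 5


Delta encoded: [1, 26, 36, 6, 5]


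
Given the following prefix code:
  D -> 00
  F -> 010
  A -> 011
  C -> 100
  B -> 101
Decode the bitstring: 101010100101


Decoding step by step:
Bits 101 -> B
Bits 010 -> F
Bits 100 -> C
Bits 101 -> B


Decoded message: BFCB


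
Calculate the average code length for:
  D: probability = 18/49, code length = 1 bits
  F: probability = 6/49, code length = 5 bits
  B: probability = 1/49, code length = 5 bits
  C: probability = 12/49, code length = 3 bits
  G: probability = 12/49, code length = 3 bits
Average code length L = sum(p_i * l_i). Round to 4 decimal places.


Weighted contributions p_i * l_i:
  D: (18/49) * 1 = 18/49
  F: (6/49) * 5 = 30/49
  B: (1/49) * 5 = 5/49
  C: (12/49) * 3 = 36/49
  G: (12/49) * 3 = 36/49
Sum = (18 + 30 + 5 + 36 + 36)/49 = 125/49

L = 125/49 = 2.5510 bits/symbol


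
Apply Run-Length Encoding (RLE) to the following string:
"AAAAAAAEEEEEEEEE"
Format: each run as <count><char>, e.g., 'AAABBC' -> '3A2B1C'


Scanning runs left to right:
  i=0: run of 'A' x 7 -> '7A'
  i=7: run of 'E' x 9 -> '9E'

RLE = 7A9E


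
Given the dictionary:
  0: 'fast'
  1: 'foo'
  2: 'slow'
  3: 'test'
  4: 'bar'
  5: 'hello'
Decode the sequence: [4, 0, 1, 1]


Look up each index in the dictionary:
  4 -> 'bar'
  0 -> 'fast'
  1 -> 'foo'
  1 -> 'foo'

Decoded: "bar fast foo foo"


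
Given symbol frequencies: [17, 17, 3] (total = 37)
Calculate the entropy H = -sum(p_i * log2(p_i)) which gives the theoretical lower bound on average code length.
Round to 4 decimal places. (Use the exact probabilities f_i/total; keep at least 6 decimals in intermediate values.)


Per-symbol terms -p_i * log2(p_i) with p_i = f_i/37:
  p = 17/37 = 0.459459: log2(p) = -1.121991, -p*log2(p) = 0.515509
  p = 17/37 = 0.459459: log2(p) = -1.121991, -p*log2(p) = 0.515509
  p = 3/37 = 0.081081: log2(p) = -3.624491, -p*log2(p) = 0.293878
H = 0.515509 + 0.515509 + 0.293878 = 1.324896

H = 1.3249 bits/symbol


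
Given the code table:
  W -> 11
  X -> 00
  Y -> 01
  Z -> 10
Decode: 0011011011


Decoding:
00 -> X
11 -> W
01 -> Y
10 -> Z
11 -> W


Result: XWYZW


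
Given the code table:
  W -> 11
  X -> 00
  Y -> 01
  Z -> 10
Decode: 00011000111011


Decoding:
00 -> X
01 -> Y
10 -> Z
00 -> X
11 -> W
10 -> Z
11 -> W


Result: XYZXWZW


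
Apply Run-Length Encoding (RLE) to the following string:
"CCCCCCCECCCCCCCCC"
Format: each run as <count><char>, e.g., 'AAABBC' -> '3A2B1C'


Scanning runs left to right:
  i=0: run of 'C' x 7 -> '7C'
  i=7: run of 'E' x 1 -> '1E'
  i=8: run of 'C' x 9 -> '9C'

RLE = 7C1E9C


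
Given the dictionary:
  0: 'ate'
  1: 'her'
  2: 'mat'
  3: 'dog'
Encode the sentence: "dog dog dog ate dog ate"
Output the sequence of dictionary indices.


Look up each word in the dictionary:
  'dog' -> 3
  'dog' -> 3
  'dog' -> 3
  'ate' -> 0
  'dog' -> 3
  'ate' -> 0

Encoded: [3, 3, 3, 0, 3, 0]


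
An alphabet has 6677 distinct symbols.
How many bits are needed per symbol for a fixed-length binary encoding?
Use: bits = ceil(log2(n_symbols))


log2(6677) = 12.705
Bracket: 2^12 = 4096 < 6677 <= 2^13 = 8192
So ceil(log2(6677)) = 13

bits = ceil(log2(6677)) = ceil(12.705) = 13 bits


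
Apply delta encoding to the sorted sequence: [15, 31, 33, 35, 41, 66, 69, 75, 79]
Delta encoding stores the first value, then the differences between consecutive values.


First value: 15
Deltas:
  31 - 15 = 16
  33 - 31 = 2
  35 - 33 = 2
  41 - 35 = 6
  66 - 41 = 25
  69 - 66 = 3
  75 - 69 = 6
  79 - 75 = 4


Delta encoded: [15, 16, 2, 2, 6, 25, 3, 6, 4]


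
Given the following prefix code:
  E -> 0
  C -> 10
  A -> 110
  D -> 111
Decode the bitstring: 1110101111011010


Decoding step by step:
Bits 111 -> D
Bits 0 -> E
Bits 10 -> C
Bits 111 -> D
Bits 10 -> C
Bits 110 -> A
Bits 10 -> C


Decoded message: DECDCAC


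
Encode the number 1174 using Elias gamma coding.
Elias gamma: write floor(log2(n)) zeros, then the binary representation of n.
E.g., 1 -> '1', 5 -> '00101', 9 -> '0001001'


num_bits = floor(log2(1174)) + 1 = 11
leading_zeros = num_bits - 1 = 10
binary(1174) = 10010010110

Elias gamma(1174) = '0000000000' + '10010010110' = 000000000010010010110 (21 bits)


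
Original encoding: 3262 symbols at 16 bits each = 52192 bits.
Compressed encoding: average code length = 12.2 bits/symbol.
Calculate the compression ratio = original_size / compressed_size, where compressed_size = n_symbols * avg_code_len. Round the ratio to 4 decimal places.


original_size = n_symbols * orig_bits = 3262 * 16 = 52192 bits
compressed_size = n_symbols * avg_code_len = 3262 * 12.2 = 39796.4 bits
ratio = original_size / compressed_size = 52192 / 39796.4 = 1.3115

Compression ratio = 1.3115


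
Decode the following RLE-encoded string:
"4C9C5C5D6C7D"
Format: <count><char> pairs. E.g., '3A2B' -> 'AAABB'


Expanding each <count><char> pair:
  4C -> 'CCCC'
  9C -> 'CCCCCCCCC'
  5C -> 'CCCCC'
  5D -> 'DDDDD'
  6C -> 'CCCCCC'
  7D -> 'DDDDDDD'

Decoded = CCCCCCCCCCCCCCCCCCDDDDDCCCCCCDDDDDDD


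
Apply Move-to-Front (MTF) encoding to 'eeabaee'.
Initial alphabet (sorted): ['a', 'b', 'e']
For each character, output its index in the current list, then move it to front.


MTF encoding:
'e': index 2 in ['a', 'b', 'e'] -> ['e', 'a', 'b']
'e': index 0 in ['e', 'a', 'b'] -> ['e', 'a', 'b']
'a': index 1 in ['e', 'a', 'b'] -> ['a', 'e', 'b']
'b': index 2 in ['a', 'e', 'b'] -> ['b', 'a', 'e']
'a': index 1 in ['b', 'a', 'e'] -> ['a', 'b', 'e']
'e': index 2 in ['a', 'b', 'e'] -> ['e', 'a', 'b']
'e': index 0 in ['e', 'a', 'b'] -> ['e', 'a', 'b']


Output: [2, 0, 1, 2, 1, 2, 0]


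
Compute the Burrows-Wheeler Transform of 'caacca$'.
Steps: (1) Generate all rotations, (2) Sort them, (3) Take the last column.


Rotations (sorted):
  0: $caacca -> last char: a
  1: a$caacc -> last char: c
  2: aacca$c -> last char: c
  3: acca$ca -> last char: a
  4: ca$caac -> last char: c
  5: caacca$ -> last char: $
  6: cca$caa -> last char: a


BWT = accac$a


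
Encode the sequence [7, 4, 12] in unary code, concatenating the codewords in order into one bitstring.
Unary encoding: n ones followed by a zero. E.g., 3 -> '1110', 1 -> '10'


Encode each number as n ones followed by a terminating 0:
  7 -> 11111110 (8 bits)
  4 -> 11110 (5 bits)
  12 -> 1111111111110 (13 bits)
Total length = 8 + 5 + 13 = 26 bits.

Unary([7, 4, 12]) = 11111110111101111111111110 (26 bits)


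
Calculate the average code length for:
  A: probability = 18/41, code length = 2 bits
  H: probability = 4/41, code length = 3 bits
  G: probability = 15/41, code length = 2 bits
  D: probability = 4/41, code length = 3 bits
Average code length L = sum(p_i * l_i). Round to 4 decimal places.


Weighted contributions p_i * l_i:
  A: (18/41) * 2 = 36/41
  H: (4/41) * 3 = 12/41
  G: (15/41) * 2 = 30/41
  D: (4/41) * 3 = 12/41
Sum = (36 + 12 + 30 + 12)/41 = 90/41

L = 90/41 = 2.1951 bits/symbol


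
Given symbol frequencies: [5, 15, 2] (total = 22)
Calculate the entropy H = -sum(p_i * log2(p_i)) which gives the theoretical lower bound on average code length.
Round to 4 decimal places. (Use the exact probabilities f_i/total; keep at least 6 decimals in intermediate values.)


Per-symbol terms -p_i * log2(p_i) with p_i = f_i/22:
  p = 5/22 = 0.227273: log2(p) = -2.137504, -p*log2(p) = 0.485796
  p = 15/22 = 0.681818: log2(p) = -0.552541, -p*log2(p) = 0.376733
  p = 2/22 = 0.090909: log2(p) = -3.459432, -p*log2(p) = 0.314494
H = 0.485796 + 0.376733 + 0.314494 = 1.177023

H = 1.177 bits/symbol


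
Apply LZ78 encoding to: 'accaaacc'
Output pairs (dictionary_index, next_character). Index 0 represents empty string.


LZ78 encoding steps:
Dictionary: {0: ''}
Step 1: w='' (idx 0), next='a' -> output (0, 'a'), add 'a' as idx 1
Step 2: w='' (idx 0), next='c' -> output (0, 'c'), add 'c' as idx 2
Step 3: w='c' (idx 2), next='a' -> output (2, 'a'), add 'ca' as idx 3
Step 4: w='a' (idx 1), next='a' -> output (1, 'a'), add 'aa' as idx 4
Step 5: w='c' (idx 2), next='c' -> output (2, 'c'), add 'cc' as idx 5


Encoded: [(0, 'a'), (0, 'c'), (2, 'a'), (1, 'a'), (2, 'c')]


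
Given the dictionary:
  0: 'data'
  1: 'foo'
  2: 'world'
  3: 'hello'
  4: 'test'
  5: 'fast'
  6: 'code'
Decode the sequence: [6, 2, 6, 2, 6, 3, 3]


Look up each index in the dictionary:
  6 -> 'code'
  2 -> 'world'
  6 -> 'code'
  2 -> 'world'
  6 -> 'code'
  3 -> 'hello'
  3 -> 'hello'

Decoded: "code world code world code hello hello"


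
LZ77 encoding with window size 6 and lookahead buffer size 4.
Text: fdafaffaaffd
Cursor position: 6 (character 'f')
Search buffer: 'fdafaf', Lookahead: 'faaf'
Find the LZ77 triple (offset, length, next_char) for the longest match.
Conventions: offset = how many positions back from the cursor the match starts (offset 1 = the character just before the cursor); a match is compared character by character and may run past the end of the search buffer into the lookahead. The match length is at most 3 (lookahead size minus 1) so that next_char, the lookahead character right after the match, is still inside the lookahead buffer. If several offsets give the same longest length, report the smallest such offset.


Try each offset into the search buffer:
  offset=1 (pos 5, char 'f'): match length 1
  offset=2 (pos 4, char 'a'): match length 0
  offset=3 (pos 3, char 'f'): match length 2
  offset=4 (pos 2, char 'a'): match length 0
  offset=5 (pos 1, char 'd'): match length 0
  offset=6 (pos 0, char 'f'): match length 1
Longest match has length 2 at offset 3.
next_char = character at position 6 + 2 = 8 -> 'a'

Best match: offset=3, length=2 (matching 'fa' starting at position 3)
LZ77 triple: (3, 2, 'a')


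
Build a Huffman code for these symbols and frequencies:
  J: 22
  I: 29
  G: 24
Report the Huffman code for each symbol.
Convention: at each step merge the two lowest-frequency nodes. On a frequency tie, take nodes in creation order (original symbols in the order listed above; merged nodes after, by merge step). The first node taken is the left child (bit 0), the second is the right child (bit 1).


Huffman tree construction:
Step 1: Merge J(22) + G(24) = 46
Step 2: Merge I(29) + (J+G)(46) = 75
Read each symbol's code off the tree from the root (left child = 0, right child = 1).

Codes:
  J: 10 (length 2)
  I: 0 (length 1)
  G: 11 (length 2)
Average code length: 121/75 = 1.6133 bits/symbol


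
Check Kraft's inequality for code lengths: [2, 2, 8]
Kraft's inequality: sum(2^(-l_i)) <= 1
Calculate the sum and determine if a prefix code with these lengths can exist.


Sum = 2^(-2) + 2^(-2) + 2^(-8)
    = 0.25 + 0.25 + 0.00390625
    = 129/256 = 0.50390625
Since 0.50390625 <= 1, Kraft's inequality IS satisfied.
A prefix code with these lengths CAN exist.

Kraft sum = 0.50390625. Satisfied.


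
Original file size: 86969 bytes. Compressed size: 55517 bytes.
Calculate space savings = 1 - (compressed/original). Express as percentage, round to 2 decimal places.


ratio = compressed/original = 55517/86969 = 0.638354
savings = 1 - ratio = 1 - 0.638354 = 0.361646
as a percentage: 0.361646 * 100 = 36.16%

Space savings = 1 - 55517/86969 = 36.16%


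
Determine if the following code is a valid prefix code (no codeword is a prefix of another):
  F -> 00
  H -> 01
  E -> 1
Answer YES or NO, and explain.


Checking each pair (does one codeword prefix another?):
  F='00' vs H='01': no prefix
  F='00' vs E='1': no prefix
  H='01' vs F='00': no prefix
  H='01' vs E='1': no prefix
  E='1' vs F='00': no prefix
  E='1' vs H='01': no prefix
No violation found over all pairs.

YES -- this is a valid prefix code. No codeword is a prefix of any other codeword.


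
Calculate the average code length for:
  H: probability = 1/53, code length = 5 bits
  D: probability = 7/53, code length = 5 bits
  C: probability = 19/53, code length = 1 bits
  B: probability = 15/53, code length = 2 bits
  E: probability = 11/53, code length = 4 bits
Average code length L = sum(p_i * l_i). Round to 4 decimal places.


Weighted contributions p_i * l_i:
  H: (1/53) * 5 = 5/53
  D: (7/53) * 5 = 35/53
  C: (19/53) * 1 = 19/53
  B: (15/53) * 2 = 30/53
  E: (11/53) * 4 = 44/53
Sum = (5 + 35 + 19 + 30 + 44)/53 = 133/53

L = 133/53 = 2.5094 bits/symbol


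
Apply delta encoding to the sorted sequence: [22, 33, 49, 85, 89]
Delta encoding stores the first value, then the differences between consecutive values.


First value: 22
Deltas:
  33 - 22 = 11
  49 - 33 = 16
  85 - 49 = 36
  89 - 85 = 4


Delta encoded: [22, 11, 16, 36, 4]


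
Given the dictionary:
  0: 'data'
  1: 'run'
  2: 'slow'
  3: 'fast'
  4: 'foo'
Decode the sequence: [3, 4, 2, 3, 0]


Look up each index in the dictionary:
  3 -> 'fast'
  4 -> 'foo'
  2 -> 'slow'
  3 -> 'fast'
  0 -> 'data'

Decoded: "fast foo slow fast data"


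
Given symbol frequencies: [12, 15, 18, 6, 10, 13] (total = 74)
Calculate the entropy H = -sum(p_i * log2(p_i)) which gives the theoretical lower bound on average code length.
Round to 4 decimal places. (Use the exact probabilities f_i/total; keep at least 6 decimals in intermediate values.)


Per-symbol terms -p_i * log2(p_i) with p_i = f_i/74:
  p = 12/74 = 0.162162: log2(p) = -2.624491, -p*log2(p) = 0.425593
  p = 15/74 = 0.202703: log2(p) = -2.302563, -p*log2(p) = 0.466736
  p = 18/74 = 0.243243: log2(p) = -2.039528, -p*log2(p) = 0.496101
  p = 6/74 = 0.081081: log2(p) = -3.624491, -p*log2(p) = 0.293878
  p = 10/74 = 0.135135: log2(p) = -2.887525, -p*log2(p) = 0.390206
  p = 13/74 = 0.175676: log2(p) = -2.509014, -p*log2(p) = 0.440773
H = 0.425593 + 0.466736 + 0.496101 + 0.293878 + 0.390206 + 0.440773 = 2.513287

H = 2.5133 bits/symbol


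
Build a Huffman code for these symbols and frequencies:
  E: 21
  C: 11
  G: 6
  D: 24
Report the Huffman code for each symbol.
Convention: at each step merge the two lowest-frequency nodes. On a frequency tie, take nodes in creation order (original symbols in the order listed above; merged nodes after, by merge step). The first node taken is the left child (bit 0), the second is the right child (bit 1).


Huffman tree construction:
Step 1: Merge G(6) + C(11) = 17
Step 2: Merge (G+C)(17) + E(21) = 38
Step 3: Merge D(24) + ((G+C)+E)(38) = 62
Read each symbol's code off the tree from the root (left child = 0, right child = 1).

Codes:
  E: 11 (length 2)
  C: 101 (length 3)
  G: 100 (length 3)
  D: 0 (length 1)
Average code length: 117/62 = 1.8871 bits/symbol


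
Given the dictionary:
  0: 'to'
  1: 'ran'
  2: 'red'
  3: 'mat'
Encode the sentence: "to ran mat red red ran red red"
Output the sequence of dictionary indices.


Look up each word in the dictionary:
  'to' -> 0
  'ran' -> 1
  'mat' -> 3
  'red' -> 2
  'red' -> 2
  'ran' -> 1
  'red' -> 2
  'red' -> 2

Encoded: [0, 1, 3, 2, 2, 1, 2, 2]
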